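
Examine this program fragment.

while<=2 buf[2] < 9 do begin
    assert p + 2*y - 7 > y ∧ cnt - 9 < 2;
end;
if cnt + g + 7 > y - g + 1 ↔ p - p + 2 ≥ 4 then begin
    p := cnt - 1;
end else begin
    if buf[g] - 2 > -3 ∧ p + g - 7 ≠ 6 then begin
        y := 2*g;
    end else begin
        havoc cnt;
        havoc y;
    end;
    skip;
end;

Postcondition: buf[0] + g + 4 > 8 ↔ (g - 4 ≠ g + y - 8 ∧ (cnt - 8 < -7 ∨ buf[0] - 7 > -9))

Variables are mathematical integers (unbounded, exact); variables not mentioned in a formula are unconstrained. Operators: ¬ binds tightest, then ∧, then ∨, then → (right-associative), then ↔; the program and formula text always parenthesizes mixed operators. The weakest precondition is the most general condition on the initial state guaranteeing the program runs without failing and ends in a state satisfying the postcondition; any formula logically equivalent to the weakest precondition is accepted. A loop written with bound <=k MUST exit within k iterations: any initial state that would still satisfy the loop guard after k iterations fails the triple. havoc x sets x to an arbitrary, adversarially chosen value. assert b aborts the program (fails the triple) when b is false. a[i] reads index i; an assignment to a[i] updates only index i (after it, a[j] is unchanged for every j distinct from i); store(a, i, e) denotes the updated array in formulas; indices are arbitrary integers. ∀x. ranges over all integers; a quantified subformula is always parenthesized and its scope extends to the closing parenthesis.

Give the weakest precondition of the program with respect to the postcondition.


Working backward. After the program, the postcondition buf[0] + g + 4 > 8 ↔ (g - 4 ≠ g + y - 8 ∧ (cnt - 8 < -7 ∨ buf[0] - 7 > -9)) must hold; in canonical form it is buf[0] + g > 4 ↔ (y ≠ 4 ∧ (cnt < 1 ∨ buf[0] > -2)).
Then branch requires buf[0] + g > 4 ↔ (y ≠ 4 ∧ (cnt < 1 ∨ buf[0] > -2)); else branch requires ((buf[g] > -1 ∧ g + p ≠ 13) → (buf[0] + g > 4 ↔ (2*g ≠ 4 ∧ (cnt < 1 ∨ buf[0] > -2)))) ∧ ((¬(buf[g] > -1 ∧ g + p ≠ 13)) → (∀cnt_1. (∀y_1. (buf[0] + g > 4 ↔ (y_1 ≠ 4 ∧ (cnt_1 < 1 ∨ buf[0] > -2)))))).
Before the if: ((¬(cnt + 2*g > y - 6)) → (buf[0] + g > 4 ↔ (y ≠ 4 ∧ (cnt < 1 ∨ buf[0] > -2)))) ∧ (cnt + 2*g > y - 6 → (((buf[g] > -1 ∧ g + p ≠ 13) → (buf[0] + g > 4 ↔ (2*g ≠ 4 ∧ (cnt < 1 ∨ buf[0] > -2)))) ∧ ((¬(buf[g] > -1 ∧ g + p ≠ 13)) → (∀cnt_1. (∀y_1. (buf[0] + g > 4 ↔ (y_1 ≠ 4 ∧ (cnt_1 < 1 ∨ buf[0] > -2))))))))
Before the loop (bound <=2), unroll the exhaustion recursion (WP_0 = exit-now case; WP_j = one more guarded iteration, up to j = 2):
  WP_0: (¬(buf[2] < 9)) ∧ ((¬(cnt + 2*g > y - 6)) → (buf[0] + g > 4 ↔ (y ≠ 4 ∧ (cnt < 1 ∨ buf[0] > -2)))) ∧ (cnt + 2*g > y - 6 → (((buf[g] > -1 ∧ g + p ≠ 13) → (buf[0] + g > 4 ↔ (2*g ≠ 4 ∧ (cnt < 1 ∨ buf[0] > -2)))) ∧ ((¬(buf[g] > -1 ∧ g + p ≠ 13)) → (∀cnt_1. (∀y_1. (buf[0] + g > 4 ↔ (y_1 ≠ 4 ∧ (cnt_1 < 1 ∨ buf[0] > -2))))))))
  WP_1: (buf[2] < 9 → (p + y > 7 ∧ cnt < 11 ∧ (¬(buf[2] < 9)) ∧ ((¬(cnt + 2*g > y - 6)) → (buf[0] + g > 4 ↔ (y ≠ 4 ∧ (cnt < 1 ∨ buf[0] > -2)))) ∧ (cnt + 2*g > y - 6 → (((buf[g] > -1 ∧ g + p ≠ 13) → (buf[0] + g > 4 ↔ (2*g ≠ 4 ∧ (cnt < 1 ∨ buf[0] > -2)))) ∧ ((¬(buf[g] > -1 ∧ g + p ≠ 13)) → (∀cnt_1. (∀y_1. (buf[0] + g > 4 ↔ (y_1 ≠ 4 ∧ (cnt_1 < 1 ∨ buf[0] > -2)))))))))) ∧ ((¬(buf[2] < 9)) → (((¬(cnt + 2*g > y - 6)) → (buf[0] + g > 4 ↔ (y ≠ 4 ∧ (cnt < 1 ∨ buf[0] > -2)))) ∧ (cnt + 2*g > y - 6 → (((buf[g] > -1 ∧ g + p ≠ 13) → (buf[0] + g > 4 ↔ (2*g ≠ 4 ∧ (cnt < 1 ∨ buf[0] > -2)))) ∧ ((¬(buf[g] > -1 ∧ g + p ≠ 13)) → (∀cnt_1. (∀y_1. (buf[0] + g > 4 ↔ (y_1 ≠ 4 ∧ (cnt_1 < 1 ∨ buf[0] > -2))))))))))
  WP_2: (buf[2] < 9 → (p + y > 7 ∧ cnt < 11 ∧ (buf[2] < 9 → (p + y > 7 ∧ cnt < 11 ∧ (¬(buf[2] < 9)) ∧ ((¬(cnt + 2*g > y - 6)) → (buf[0] + g > 4 ↔ (y ≠ 4 ∧ (cnt < 1 ∨ buf[0] > -2)))) ∧ (cnt + 2*g > y - 6 → (((buf[g] > -1 ∧ g + p ≠ 13) → (buf[0] + g > 4 ↔ (2*g ≠ 4 ∧ (cnt < 1 ∨ buf[0] > -2)))) ∧ ((¬(buf[g] > -1 ∧ g + p ≠ 13)) → (∀cnt_1. (∀y_1. (buf[0] + g > 4 ↔ (y_1 ≠ 4 ∧ (cnt_1 < 1 ∨ buf[0] > -2)))))))))) ∧ ((¬(buf[2] < 9)) → (((¬(cnt + 2*g > y - 6)) → (buf[0] + g > 4 ↔ (y ≠ 4 ∧ (cnt < 1 ∨ buf[0] > -2)))) ∧ (cnt + 2*g > y - 6 → (((buf[g] > -1 ∧ g + p ≠ 13) → (buf[0] + g > 4 ↔ (2*g ≠ 4 ∧ (cnt < 1 ∨ buf[0] > -2)))) ∧ ((¬(buf[g] > -1 ∧ g + p ≠ 13)) → (∀cnt_1. (∀y_1. (buf[0] + g > 4 ↔ (y_1 ≠ 4 ∧ (cnt_1 < 1 ∨ buf[0] > -2)))))))))))) ∧ ((¬(buf[2] < 9)) → (((¬(cnt + 2*g > y - 6)) → (buf[0] + g > 4 ↔ (y ≠ 4 ∧ (cnt < 1 ∨ buf[0] > -2)))) ∧ (cnt + 2*g > y - 6 → (((buf[g] > -1 ∧ g + p ≠ 13) → (buf[0] + g > 4 ↔ (2*g ≠ 4 ∧ (cnt < 1 ∨ buf[0] > -2)))) ∧ ((¬(buf[g] > -1 ∧ g + p ≠ 13)) → (∀cnt_1. (∀y_1. (buf[0] + g > 4 ↔ (y_1 ≠ 4 ∧ (cnt_1 < 1 ∨ buf[0] > -2))))))))))
So before the loop: (buf[2] < 9 → (p + y > 7 ∧ cnt < 11 ∧ (buf[2] < 9 → (p + y > 7 ∧ cnt < 11 ∧ (¬(buf[2] < 9)) ∧ ((¬(cnt + 2*g > y - 6)) → (buf[0] + g > 4 ↔ (y ≠ 4 ∧ (cnt < 1 ∨ buf[0] > -2)))) ∧ (cnt + 2*g > y - 6 → (((buf[g] > -1 ∧ g + p ≠ 13) → (buf[0] + g > 4 ↔ (2*g ≠ 4 ∧ (cnt < 1 ∨ buf[0] > -2)))) ∧ ((¬(buf[g] > -1 ∧ g + p ≠ 13)) → (∀cnt_1. (∀y_1. (buf[0] + g > 4 ↔ (y_1 ≠ 4 ∧ (cnt_1 < 1 ∨ buf[0] > -2)))))))))) ∧ ((¬(buf[2] < 9)) → (((¬(cnt + 2*g > y - 6)) → (buf[0] + g > 4 ↔ (y ≠ 4 ∧ (cnt < 1 ∨ buf[0] > -2)))) ∧ (cnt + 2*g > y - 6 → (((buf[g] > -1 ∧ g + p ≠ 13) → (buf[0] + g > 4 ↔ (2*g ≠ 4 ∧ (cnt < 1 ∨ buf[0] > -2)))) ∧ ((¬(buf[g] > -1 ∧ g + p ≠ 13)) → (∀cnt_1. (∀y_1. (buf[0] + g > 4 ↔ (y_1 ≠ 4 ∧ (cnt_1 < 1 ∨ buf[0] > -2)))))))))))) ∧ ((¬(buf[2] < 9)) → (((¬(cnt + 2*g > y - 6)) → (buf[0] + g > 4 ↔ (y ≠ 4 ∧ (cnt < 1 ∨ buf[0] > -2)))) ∧ (cnt + 2*g > y - 6 → (((buf[g] > -1 ∧ g + p ≠ 13) → (buf[0] + g > 4 ↔ (2*g ≠ 4 ∧ (cnt < 1 ∨ buf[0] > -2)))) ∧ ((¬(buf[g] > -1 ∧ g + p ≠ 13)) → (∀cnt_1. (∀y_1. (buf[0] + g > 4 ↔ (y_1 ≠ 4 ∧ (cnt_1 < 1 ∨ buf[0] > -2))))))))))
Answer: WP = (buf[2] < 9 → (p + y > 7 ∧ cnt < 11 ∧ (buf[2] < 9 → (p + y > 7 ∧ cnt < 11 ∧ (¬(buf[2] < 9)) ∧ ((¬(cnt + 2*g > y - 6)) → (buf[0] + g > 4 ↔ (y ≠ 4 ∧ (cnt < 1 ∨ buf[0] > -2)))) ∧ (cnt + 2*g > y - 6 → (((buf[g] > -1 ∧ g + p ≠ 13) → (buf[0] + g > 4 ↔ (2*g ≠ 4 ∧ (cnt < 1 ∨ buf[0] > -2)))) ∧ ((¬(buf[g] > -1 ∧ g + p ≠ 13)) → (∀cnt_1. (∀y_1. (buf[0] + g > 4 ↔ (y_1 ≠ 4 ∧ (cnt_1 < 1 ∨ buf[0] > -2)))))))))) ∧ ((¬(buf[2] < 9)) → (((¬(cnt + 2*g > y - 6)) → (buf[0] + g > 4 ↔ (y ≠ 4 ∧ (cnt < 1 ∨ buf[0] > -2)))) ∧ (cnt + 2*g > y - 6 → (((buf[g] > -1 ∧ g + p ≠ 13) → (buf[0] + g > 4 ↔ (2*g ≠ 4 ∧ (cnt < 1 ∨ buf[0] > -2)))) ∧ ((¬(buf[g] > -1 ∧ g + p ≠ 13)) → (∀cnt_1. (∀y_1. (buf[0] + g > 4 ↔ (y_1 ≠ 4 ∧ (cnt_1 < 1 ∨ buf[0] > -2)))))))))))) ∧ ((¬(buf[2] < 9)) → (((¬(cnt + 2*g > y - 6)) → (buf[0] + g > 4 ↔ (y ≠ 4 ∧ (cnt < 1 ∨ buf[0] > -2)))) ∧ (cnt + 2*g > y - 6 → (((buf[g] > -1 ∧ g + p ≠ 13) → (buf[0] + g > 4 ↔ (2*g ≠ 4 ∧ (cnt < 1 ∨ buf[0] > -2)))) ∧ ((¬(buf[g] > -1 ∧ g + p ≠ 13)) → (∀cnt_1. (∀y_1. (buf[0] + g > 4 ↔ (y_1 ≠ 4 ∧ (cnt_1 < 1 ∨ buf[0] > -2))))))))))


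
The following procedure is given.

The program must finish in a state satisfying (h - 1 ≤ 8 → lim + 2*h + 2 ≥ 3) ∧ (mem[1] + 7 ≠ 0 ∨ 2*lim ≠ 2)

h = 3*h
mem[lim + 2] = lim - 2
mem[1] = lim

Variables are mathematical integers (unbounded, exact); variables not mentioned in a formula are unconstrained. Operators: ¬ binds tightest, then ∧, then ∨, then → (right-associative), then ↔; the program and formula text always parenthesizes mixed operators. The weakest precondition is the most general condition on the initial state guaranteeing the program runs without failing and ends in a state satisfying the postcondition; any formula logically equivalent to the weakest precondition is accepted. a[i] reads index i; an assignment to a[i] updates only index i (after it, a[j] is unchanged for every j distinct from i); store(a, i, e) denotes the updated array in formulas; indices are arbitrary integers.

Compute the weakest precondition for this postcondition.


Working backward. After the program, the postcondition (h - 1 ≤ 8 → lim + 2*h + 2 ≥ 3) ∧ (mem[1] + 7 ≠ 0 ∨ 2*lim ≠ 2) must hold; in canonical form it is (h ≤ 9 → 2*h + lim ≥ 1) ∧ (mem[1] ≠ -7 ∨ 2*lim ≠ 2).
Before mem[1] := lim: (h ≤ 9 → 2*h + lim ≥ 1) ∧ (lim ≠ -7 ∨ 2*lim ≠ 2)
Before mem[lim + 2] := lim - 2: (h ≤ 9 → 2*h + lim ≥ 1) ∧ (lim ≠ -7 ∨ 2*lim ≠ 2)
Before h := 3*h: (3*h ≤ 9 → 6*h + lim ≥ 1) ∧ (lim ≠ -7 ∨ 2*lim ≠ 2)
Answer: WP = (3*h ≤ 9 → 6*h + lim ≥ 1) ∧ (lim ≠ -7 ∨ 2*lim ≠ 2)


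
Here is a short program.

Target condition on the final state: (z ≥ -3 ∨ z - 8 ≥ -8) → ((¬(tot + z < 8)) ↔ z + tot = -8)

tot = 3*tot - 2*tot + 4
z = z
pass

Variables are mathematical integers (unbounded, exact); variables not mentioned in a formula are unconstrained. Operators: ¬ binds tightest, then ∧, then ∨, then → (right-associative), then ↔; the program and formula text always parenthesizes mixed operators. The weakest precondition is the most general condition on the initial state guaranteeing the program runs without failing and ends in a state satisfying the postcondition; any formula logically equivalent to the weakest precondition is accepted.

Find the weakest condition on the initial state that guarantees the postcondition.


Working backward. After the program, the postcondition (z ≥ -3 ∨ z - 8 ≥ -8) → ((¬(tot + z < 8)) ↔ z + tot = -8) must hold; in canonical form it is (z ≥ -3 ∨ z ≥ 0) → ((¬(tot + z < 8)) ↔ tot + z = -8).
Before skip: (z ≥ -3 ∨ z ≥ 0) → ((¬(tot + z < 8)) ↔ tot + z = -8)
Before z := z: (z ≥ -3 ∨ z ≥ 0) → ((¬(tot + z < 8)) ↔ tot + z = -8)
Before tot := 3*tot - 2*tot + 4: (z ≥ -3 ∨ z ≥ 0) → ((¬(tot + z < 4)) ↔ tot + z = -12)
Answer: WP = (z ≥ -3 ∨ z ≥ 0) → ((¬(tot + z < 4)) ↔ tot + z = -12)


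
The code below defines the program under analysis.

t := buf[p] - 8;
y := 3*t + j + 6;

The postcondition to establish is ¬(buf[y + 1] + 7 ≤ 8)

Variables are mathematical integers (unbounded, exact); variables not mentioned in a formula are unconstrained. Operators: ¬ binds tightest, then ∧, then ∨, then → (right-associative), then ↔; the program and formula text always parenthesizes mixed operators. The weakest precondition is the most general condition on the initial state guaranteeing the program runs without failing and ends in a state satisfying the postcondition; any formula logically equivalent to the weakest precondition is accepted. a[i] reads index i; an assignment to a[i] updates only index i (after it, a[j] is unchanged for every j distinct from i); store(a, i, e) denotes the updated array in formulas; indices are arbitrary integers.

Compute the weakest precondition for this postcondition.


Working backward. After the program, the postcondition ¬(buf[y + 1] + 7 ≤ 8) must hold; in canonical form it is ¬(buf[y + 1] ≤ 1).
Before y := 3*t + j + 6: ¬(buf[j + 3*t + 7] ≤ 1)
Before t := buf[p] - 8: ¬(buf[3*buf[p] + j - 17] ≤ 1)
Answer: WP = ¬(buf[3*buf[p] + j - 17] ≤ 1)


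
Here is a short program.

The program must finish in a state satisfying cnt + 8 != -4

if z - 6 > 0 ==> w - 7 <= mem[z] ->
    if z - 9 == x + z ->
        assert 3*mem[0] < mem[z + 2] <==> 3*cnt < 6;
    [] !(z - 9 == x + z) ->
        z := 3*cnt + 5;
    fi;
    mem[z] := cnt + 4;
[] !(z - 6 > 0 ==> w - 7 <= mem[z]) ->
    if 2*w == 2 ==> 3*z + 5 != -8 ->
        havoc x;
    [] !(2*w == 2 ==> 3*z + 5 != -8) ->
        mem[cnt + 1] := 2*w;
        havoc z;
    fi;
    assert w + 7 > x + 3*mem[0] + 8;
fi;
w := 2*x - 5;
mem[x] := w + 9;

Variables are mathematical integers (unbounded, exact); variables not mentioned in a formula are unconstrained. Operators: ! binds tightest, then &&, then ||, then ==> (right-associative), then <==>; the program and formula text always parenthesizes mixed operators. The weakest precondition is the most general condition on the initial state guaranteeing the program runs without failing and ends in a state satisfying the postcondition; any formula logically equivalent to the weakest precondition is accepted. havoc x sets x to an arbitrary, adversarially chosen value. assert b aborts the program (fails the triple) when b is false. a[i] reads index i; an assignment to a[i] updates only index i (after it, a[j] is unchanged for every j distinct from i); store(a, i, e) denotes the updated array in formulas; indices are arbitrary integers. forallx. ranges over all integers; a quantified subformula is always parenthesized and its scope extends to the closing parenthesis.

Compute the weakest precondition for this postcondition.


Working backward. After the program, the postcondition cnt + 8 != -4 must hold; in canonical form it is cnt != -12.
Before mem[x] := w + 9: cnt != -12
Before w := 2*x - 5: cnt != -12
Then branch requires (x == -9 ==> ((3*mem[0] < mem[z + 2] <==> 3*cnt < 6) && cnt != -12)) && ((!(x == -9)) ==> cnt != -12); else branch requires ((2*w == 2 ==> 3*z != -13) ==> (forall x_1. (w > 3*mem[0] + x_1 + 1 && cnt != -12))) && ((!(2*w == 2 ==> 3*z != -13)) ==> (w > 3*store(mem, cnt + 1, 2*w)[0] + x + 1 && cnt != -12)).
Before the if: ((z > 6 ==> w <= mem[z] + 7) ==> ((x == -9 ==> ((3*mem[0] < mem[z + 2] <==> 3*cnt < 6) && cnt != -12)) && ((!(x == -9)) ==> cnt != -12))) && ((!(z > 6 ==> w <= mem[z] + 7)) ==> (((2*w == 2 ==> 3*z != -13) ==> (forall x_1. (w > 3*mem[0] + x_1 + 1 && cnt != -12))) && ((!(2*w == 2 ==> 3*z != -13)) ==> (w > 3*store(mem, cnt + 1, 2*w)[0] + x + 1 && cnt != -12))))
Answer: WP = ((z > 6 ==> w <= mem[z] + 7) ==> ((x == -9 ==> ((3*mem[0] < mem[z + 2] <==> 3*cnt < 6) && cnt != -12)) && ((!(x == -9)) ==> cnt != -12))) && ((!(z > 6 ==> w <= mem[z] + 7)) ==> (((2*w == 2 ==> 3*z != -13) ==> (forall x_1. (w > 3*mem[0] + x_1 + 1 && cnt != -12))) && ((!(2*w == 2 ==> 3*z != -13)) ==> (w > 3*store(mem, cnt + 1, 2*w)[0] + x + 1 && cnt != -12))))


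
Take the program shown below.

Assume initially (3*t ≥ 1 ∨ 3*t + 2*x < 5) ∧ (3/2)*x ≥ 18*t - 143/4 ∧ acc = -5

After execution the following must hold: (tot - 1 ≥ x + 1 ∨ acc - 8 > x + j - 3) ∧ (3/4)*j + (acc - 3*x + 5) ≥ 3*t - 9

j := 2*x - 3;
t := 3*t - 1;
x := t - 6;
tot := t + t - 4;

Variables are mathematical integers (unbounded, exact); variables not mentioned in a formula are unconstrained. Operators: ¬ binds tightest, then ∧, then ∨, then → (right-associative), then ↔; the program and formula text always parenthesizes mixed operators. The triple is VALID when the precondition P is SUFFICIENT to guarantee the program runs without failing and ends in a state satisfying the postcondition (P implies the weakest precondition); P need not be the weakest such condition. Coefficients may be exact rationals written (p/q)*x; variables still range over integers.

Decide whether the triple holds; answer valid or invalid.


Working backward. After the program, the postcondition (tot - 1 ≥ x + 1 ∨ acc - 8 > x + j - 3) ∧ (3/4)*j + (acc - 3*x + 5) ≥ 3*t - 9 must hold; in canonical form it is (tot ≥ x + 2 ∨ acc > j + x + 5) ∧ acc + (3/4)*j ≥ 3*t + 3*x - 14.
Before tot := t + t - 4: (2*t ≥ x + 6 ∨ acc > j + x + 5) ∧ acc + (3/4)*j ≥ 3*t + 3*x - 14
Before x := t - 6: (t ≥ 0 ∨ acc > j + t - 1) ∧ acc + (3/4)*j ≥ 6*t - 32
Before t := 3*t - 1: (3*t ≥ 1 ∨ acc > j + 3*t - 2) ∧ acc + (3/4)*j ≥ 18*t - 38
Before j := 2*x - 3: (3*t ≥ 1 ∨ acc > 3*t + 2*x - 5) ∧ acc + (3/2)*x ≥ 18*t - 143/4
The weakest precondition is (3*t ≥ 1 ∨ acc > 3*t + 2*x - 5) ∧ acc + (3/2)*x ≥ 18*t - 143/4.
Check whether (3*t ≥ 1 ∨ 3*t + 2*x < 5) ∧ (3/2)*x ≥ 18*t - 143/4 ∧ acc = -5 implies it.
Countermodel: at the initial state acc = -5, t = 0, x = -21, the precondition holds but the weakest precondition fails.
Answer: invalid


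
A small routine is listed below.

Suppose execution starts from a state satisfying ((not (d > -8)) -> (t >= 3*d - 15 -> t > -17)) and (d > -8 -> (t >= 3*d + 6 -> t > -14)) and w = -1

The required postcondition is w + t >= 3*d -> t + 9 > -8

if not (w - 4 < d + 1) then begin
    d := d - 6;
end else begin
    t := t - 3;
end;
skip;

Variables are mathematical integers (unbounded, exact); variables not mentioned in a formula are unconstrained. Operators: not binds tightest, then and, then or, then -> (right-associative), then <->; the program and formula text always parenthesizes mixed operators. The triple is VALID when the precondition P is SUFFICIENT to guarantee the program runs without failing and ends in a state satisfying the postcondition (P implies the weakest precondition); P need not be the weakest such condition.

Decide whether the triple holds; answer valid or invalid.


Working backward. After the program, the postcondition w + t >= 3*d -> t + 9 > -8 must hold; in canonical form it is t + w >= 3*d -> t > -17.
Before skip: t + w >= 3*d -> t > -17
Then branch requires t + w >= 3*d - 18 -> t > -17; else branch requires t + w >= 3*d + 3 -> t > -14.
Before the if: ((not (w < d + 5)) -> (t + w >= 3*d - 18 -> t > -17)) and (w < d + 5 -> (t + w >= 3*d + 3 -> t > -14))
The weakest precondition is ((not (w < d + 5)) -> (t + w >= 3*d - 18 -> t > -17)) and (w < d + 5 -> (t + w >= 3*d + 3 -> t > -14)).
Check whether ((not (d > -8)) -> (t >= 3*d - 15 -> t > -17)) and (d > -8 -> (t >= 3*d + 6 -> t > -14)) and w = -1 implies it.
Countermodel: at the initial state d = -6, t = -34, w = -1, the precondition holds but the weakest precondition fails.
Answer: invalid


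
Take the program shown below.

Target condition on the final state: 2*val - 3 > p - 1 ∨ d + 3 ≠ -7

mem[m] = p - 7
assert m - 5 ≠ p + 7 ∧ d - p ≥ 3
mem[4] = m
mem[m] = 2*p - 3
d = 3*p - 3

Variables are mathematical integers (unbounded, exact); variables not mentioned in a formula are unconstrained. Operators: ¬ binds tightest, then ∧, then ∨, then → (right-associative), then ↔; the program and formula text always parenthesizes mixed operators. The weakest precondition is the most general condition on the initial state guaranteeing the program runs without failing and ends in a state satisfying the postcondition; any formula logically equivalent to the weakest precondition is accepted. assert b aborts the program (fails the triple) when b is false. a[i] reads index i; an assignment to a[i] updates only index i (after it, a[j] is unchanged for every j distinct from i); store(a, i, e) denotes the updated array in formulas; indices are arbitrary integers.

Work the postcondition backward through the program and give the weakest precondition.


Working backward. After the program, the postcondition 2*val - 3 > p - 1 ∨ d + 3 ≠ -7 must hold; in canonical form it is 2*val > p + 2 ∨ d ≠ -10.
Before d := 3*p - 3: 2*val > p + 2 ∨ 3*p ≠ -7
Before mem[m] := 2*p - 3: 2*val > p + 2 ∨ 3*p ≠ -7
Before mem[4] := m: 2*val > p + 2 ∨ 3*p ≠ -7
Before assert m - 5 ≠ p + 7 ∧ d - p ≥ 3: m ≠ p + 12 ∧ d ≥ p + 3 ∧ (2*val > p + 2 ∨ 3*p ≠ -7)
Before mem[m] := p - 7: m ≠ p + 12 ∧ d ≥ p + 3 ∧ (2*val > p + 2 ∨ 3*p ≠ -7)
Answer: WP = m ≠ p + 12 ∧ d ≥ p + 3 ∧ (2*val > p + 2 ∨ 3*p ≠ -7)


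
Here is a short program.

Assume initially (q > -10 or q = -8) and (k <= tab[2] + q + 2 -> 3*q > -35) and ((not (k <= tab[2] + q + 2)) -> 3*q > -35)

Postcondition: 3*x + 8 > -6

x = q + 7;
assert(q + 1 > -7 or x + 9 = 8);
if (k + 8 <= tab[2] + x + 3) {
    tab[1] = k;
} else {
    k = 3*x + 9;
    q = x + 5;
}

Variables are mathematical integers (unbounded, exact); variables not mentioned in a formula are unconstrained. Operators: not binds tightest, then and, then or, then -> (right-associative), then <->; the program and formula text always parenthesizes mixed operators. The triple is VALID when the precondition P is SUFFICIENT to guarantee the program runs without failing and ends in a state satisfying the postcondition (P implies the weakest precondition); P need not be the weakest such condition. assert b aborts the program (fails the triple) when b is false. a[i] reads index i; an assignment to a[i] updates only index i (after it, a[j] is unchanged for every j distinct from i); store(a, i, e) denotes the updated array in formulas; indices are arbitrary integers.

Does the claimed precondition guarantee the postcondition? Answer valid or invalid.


Working backward. After the program, the postcondition 3*x + 8 > -6 must hold; in canonical form it is 3*x > -14.
Then branch requires 3*x > -14; else branch requires 3*x > -14.
Before the if: (k <= tab[2] + x - 5 -> 3*x > -14) and ((not (k <= tab[2] + x - 5)) -> 3*x > -14)
Before assert q + 1 > -7 or x + 9 = 8: (q > -8 or x = -1) and (k <= tab[2] + x - 5 -> 3*x > -14) and ((not (k <= tab[2] + x - 5)) -> 3*x > -14)
Before x := q + 7: (q > -8 or q = -8) and (k <= tab[2] + q + 2 -> 3*q > -35) and ((not (k <= tab[2] + q + 2)) -> 3*q > -35)
The weakest precondition is (q > -8 or q = -8) and (k <= tab[2] + q + 2 -> 3*q > -35) and ((not (k <= tab[2] + q + 2)) -> 3*q > -35).
Check whether (q > -10 or q = -8) and (k <= tab[2] + q + 2 -> 3*q > -35) and ((not (k <= tab[2] + q + 2)) -> 3*q > -35) implies it.
Countermodel: at the initial state k = -6, q = -9, tab = {[2] = 0, elsewhere 0}, the precondition holds but the weakest precondition fails.
Answer: invalid


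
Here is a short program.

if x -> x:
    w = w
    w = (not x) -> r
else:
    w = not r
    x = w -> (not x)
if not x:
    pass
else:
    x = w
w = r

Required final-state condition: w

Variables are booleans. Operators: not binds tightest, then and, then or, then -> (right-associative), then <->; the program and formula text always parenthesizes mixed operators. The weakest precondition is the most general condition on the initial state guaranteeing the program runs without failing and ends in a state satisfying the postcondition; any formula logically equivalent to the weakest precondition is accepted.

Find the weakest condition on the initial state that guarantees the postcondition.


Working backward. After the program, w must hold.
Before w := r: r
Then branch requires r; else branch requires r.
Before the if: ((not x) -> r) and (x -> r)
Then branch requires ((not x) -> r) and (x -> r); else branch requires ((not ((not r) -> (not x))) -> r) and (((not r) -> (not x)) -> r).
Before the if: ((not x) -> r) and (x -> r)
Answer: WP = ((not x) -> r) and (x -> r)


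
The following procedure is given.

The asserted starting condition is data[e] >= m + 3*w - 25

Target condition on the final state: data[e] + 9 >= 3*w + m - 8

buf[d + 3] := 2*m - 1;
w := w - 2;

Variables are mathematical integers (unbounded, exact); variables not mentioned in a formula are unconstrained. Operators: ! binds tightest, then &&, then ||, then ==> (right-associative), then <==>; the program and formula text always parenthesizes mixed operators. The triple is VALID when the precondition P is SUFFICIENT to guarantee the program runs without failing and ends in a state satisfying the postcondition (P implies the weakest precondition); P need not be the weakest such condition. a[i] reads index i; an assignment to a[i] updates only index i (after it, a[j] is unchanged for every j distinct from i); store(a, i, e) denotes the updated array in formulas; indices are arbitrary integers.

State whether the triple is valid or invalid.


Working backward. After the program, the postcondition data[e] + 9 >= 3*w + m - 8 must hold; in canonical form it is data[e] >= m + 3*w - 17.
Before w := w - 2: data[e] >= m + 3*w - 23
Before buf[d + 3] := 2*m - 1: data[e] >= m + 3*w - 23
The weakest precondition is data[e] >= m + 3*w - 23.
Check whether data[e] >= m + 3*w - 25 implies it.
Countermodel: at the initial state data = {[0] = 0, elsewhere 0}, e = 0, m = 24, w = 0, the precondition holds but the weakest precondition fails.
Answer: invalid


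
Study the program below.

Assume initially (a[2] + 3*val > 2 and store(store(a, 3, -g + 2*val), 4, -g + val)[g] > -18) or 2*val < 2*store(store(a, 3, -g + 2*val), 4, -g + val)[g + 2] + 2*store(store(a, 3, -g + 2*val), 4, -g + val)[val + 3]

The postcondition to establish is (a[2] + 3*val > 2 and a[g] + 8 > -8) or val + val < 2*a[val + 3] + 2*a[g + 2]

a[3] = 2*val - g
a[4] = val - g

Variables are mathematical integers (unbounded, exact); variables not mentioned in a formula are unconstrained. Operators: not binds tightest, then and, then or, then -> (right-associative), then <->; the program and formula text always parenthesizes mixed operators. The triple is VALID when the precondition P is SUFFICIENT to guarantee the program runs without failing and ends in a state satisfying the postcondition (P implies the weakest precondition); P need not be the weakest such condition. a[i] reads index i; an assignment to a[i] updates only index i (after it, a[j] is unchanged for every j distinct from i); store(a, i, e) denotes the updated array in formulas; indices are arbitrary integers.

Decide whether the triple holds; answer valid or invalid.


Working backward. After the program, the postcondition (a[2] + 3*val > 2 and a[g] + 8 > -8) or val + val < 2*a[val + 3] + 2*a[g + 2] must hold; in canonical form it is (a[2] + 3*val > 2 and a[g] > -16) or 2*val < 2*a[g + 2] + 2*a[val + 3].
Before a[4] := val - g: (a[2] + 3*val > 2 and store(a, 4, -g + val)[g] > -16) or 2*val < 2*store(a, 4, -g + val)[g + 2] + 2*store(a, 4, -g + val)[val + 3]
Before a[3] := 2*val - g: (a[2] + 3*val > 2 and store(store(a, 3, -g + 2*val), 4, -g + val)[g] > -16) or 2*val < 2*store(store(a, 3, -g + 2*val), 4, -g + val)[g + 2] + 2*store(store(a, 3, -g + 2*val), 4, -g + val)[val + 3]
The weakest precondition is (a[2] + 3*val > 2 and store(store(a, 3, -g + 2*val), 4, -g + val)[g] > -16) or 2*val < 2*store(store(a, 3, -g + 2*val), 4, -g + val)[g + 2] + 2*store(store(a, 3, -g + 2*val), 4, -g + val)[val + 3].
Check whether (a[2] + 3*val > 2 and store(store(a, 3, -g + 2*val), 4, -g + val)[g] > -18) or 2*val < 2*store(store(a, 3, -g + 2*val), 4, -g + val)[g + 2] + 2*store(store(a, 3, -g + 2*val), 4, -g + val)[val + 3] implies it.
Countermodel: at the initial state a = {[-27727] = -16, [-27725] = -4818, [2] = -3, [3] = 6, [4] = 6, [5] = -20344, elsewhere 6}, g = -27727, val = 2, the precondition holds but the weakest precondition fails.
Answer: invalid


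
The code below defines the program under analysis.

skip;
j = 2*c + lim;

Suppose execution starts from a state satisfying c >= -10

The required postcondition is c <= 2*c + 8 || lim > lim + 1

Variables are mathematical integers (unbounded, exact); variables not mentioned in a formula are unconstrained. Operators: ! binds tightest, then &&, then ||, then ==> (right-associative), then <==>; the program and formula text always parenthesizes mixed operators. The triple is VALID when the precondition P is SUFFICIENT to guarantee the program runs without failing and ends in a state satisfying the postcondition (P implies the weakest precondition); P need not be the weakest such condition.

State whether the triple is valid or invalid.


Working backward. After the program, the postcondition c <= 2*c + 8 || lim > lim + 1 must hold; in canonical form it is c >= -8.
Before j := 2*c + lim: c >= -8
Before skip: c >= -8
The weakest precondition is c >= -8.
Check whether c >= -10 implies it.
Countermodel: at the initial state c = -10, the precondition holds but the weakest precondition fails.
Answer: invalid


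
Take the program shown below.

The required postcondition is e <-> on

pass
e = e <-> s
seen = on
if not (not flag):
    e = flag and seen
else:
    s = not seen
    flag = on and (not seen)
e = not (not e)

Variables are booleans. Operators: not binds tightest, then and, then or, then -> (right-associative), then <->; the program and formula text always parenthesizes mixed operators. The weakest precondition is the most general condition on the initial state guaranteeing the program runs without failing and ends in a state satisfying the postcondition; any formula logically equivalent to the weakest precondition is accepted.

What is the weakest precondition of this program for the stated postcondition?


Working backward. After the program, e <-> on must hold.
Before e := not (not e): e <-> on
Then branch requires (flag and seen) <-> on; else branch requires e <-> on.
Before the if: (flag -> ((flag and seen) <-> on)) and ((not flag) -> (e <-> on))
Before seen := on: (flag -> ((flag and on) <-> on)) and ((not flag) -> (e <-> on))
Before e := e <-> s: (flag -> ((flag and on) <-> on)) and ((not flag) -> ((e <-> s) <-> on))
Before skip: (flag -> ((flag and on) <-> on)) and ((not flag) -> ((e <-> s) <-> on))
Answer: WP = (flag -> ((flag and on) <-> on)) and ((not flag) -> ((e <-> s) <-> on))


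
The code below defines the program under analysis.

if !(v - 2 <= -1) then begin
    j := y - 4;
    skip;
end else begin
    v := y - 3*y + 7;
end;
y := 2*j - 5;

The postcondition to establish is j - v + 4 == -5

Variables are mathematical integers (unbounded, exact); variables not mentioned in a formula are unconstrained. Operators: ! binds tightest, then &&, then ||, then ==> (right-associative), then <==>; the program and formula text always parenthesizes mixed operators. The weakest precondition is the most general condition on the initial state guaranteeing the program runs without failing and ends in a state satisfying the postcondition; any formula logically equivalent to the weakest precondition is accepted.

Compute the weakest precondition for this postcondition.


Working backward. After the program, the postcondition j - v + 4 == -5 must hold; in canonical form it is j == v - 9.
Before y := 2*j - 5: j == v - 9
Then branch requires y == v - 5; else branch requires j + 2*y == -2.
Before the if: ((!(v <= 1)) ==> y == v - 5) && (v <= 1 ==> j + 2*y == -2)
Answer: WP = ((!(v <= 1)) ==> y == v - 5) && (v <= 1 ==> j + 2*y == -2)


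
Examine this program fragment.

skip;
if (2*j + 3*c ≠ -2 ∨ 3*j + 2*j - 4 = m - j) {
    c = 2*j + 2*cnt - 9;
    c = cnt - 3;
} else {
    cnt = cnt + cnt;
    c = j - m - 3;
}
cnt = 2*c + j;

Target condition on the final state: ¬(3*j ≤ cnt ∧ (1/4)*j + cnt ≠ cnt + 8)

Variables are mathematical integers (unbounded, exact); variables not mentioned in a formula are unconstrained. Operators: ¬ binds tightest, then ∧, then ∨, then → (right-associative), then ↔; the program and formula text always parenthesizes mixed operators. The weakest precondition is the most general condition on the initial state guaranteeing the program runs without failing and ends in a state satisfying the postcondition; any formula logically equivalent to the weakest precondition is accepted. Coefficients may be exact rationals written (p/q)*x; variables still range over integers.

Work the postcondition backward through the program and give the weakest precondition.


Working backward. After the program, the postcondition ¬(3*j ≤ cnt ∧ (1/4)*j + cnt ≠ cnt + 8) must hold; in canonical form it is ¬(3*j ≤ cnt ∧ (1/4)*j ≠ 8).
Before cnt := 2*c + j: ¬(2*j ≤ 2*c ∧ (1/4)*j ≠ 8)
Then branch requires ¬(2*j ≤ 2*cnt - 6 ∧ (1/4)*j ≠ 8); else branch requires ¬(2*m ≤ -6 ∧ (1/4)*j ≠ 8).
Before the if: ((3*c + 2*j ≠ -2 ∨ 6*j = m + 4) → (¬(2*j ≤ 2*cnt - 6 ∧ (1/4)*j ≠ 8))) ∧ ((¬(3*c + 2*j ≠ -2 ∨ 6*j = m + 4)) → (¬(2*m ≤ -6 ∧ (1/4)*j ≠ 8)))
Before skip: ((3*c + 2*j ≠ -2 ∨ 6*j = m + 4) → (¬(2*j ≤ 2*cnt - 6 ∧ (1/4)*j ≠ 8))) ∧ ((¬(3*c + 2*j ≠ -2 ∨ 6*j = m + 4)) → (¬(2*m ≤ -6 ∧ (1/4)*j ≠ 8)))
Answer: WP = ((3*c + 2*j ≠ -2 ∨ 6*j = m + 4) → (¬(2*j ≤ 2*cnt - 6 ∧ (1/4)*j ≠ 8))) ∧ ((¬(3*c + 2*j ≠ -2 ∨ 6*j = m + 4)) → (¬(2*m ≤ -6 ∧ (1/4)*j ≠ 8)))


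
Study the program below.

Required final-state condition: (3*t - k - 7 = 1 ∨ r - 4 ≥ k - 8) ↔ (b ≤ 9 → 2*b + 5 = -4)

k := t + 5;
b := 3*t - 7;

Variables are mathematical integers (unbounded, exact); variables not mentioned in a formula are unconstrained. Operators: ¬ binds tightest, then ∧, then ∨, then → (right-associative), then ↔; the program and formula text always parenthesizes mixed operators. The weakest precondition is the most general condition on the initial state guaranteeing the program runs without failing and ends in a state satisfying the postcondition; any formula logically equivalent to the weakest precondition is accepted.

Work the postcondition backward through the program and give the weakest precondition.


Working backward. After the program, the postcondition (3*t - k - 7 = 1 ∨ r - 4 ≥ k - 8) ↔ (b ≤ 9 → 2*b + 5 = -4) must hold; in canonical form it is (3*t = k + 8 ∨ r ≥ k - 4) ↔ (b ≤ 9 → 2*b = -9).
Before b := 3*t - 7: (3*t = k + 8 ∨ r ≥ k - 4) ↔ (3*t ≤ 16 → 6*t = 5)
Before k := t + 5: (2*t = 13 ∨ r ≥ t + 1) ↔ (3*t ≤ 16 → 6*t = 5)
Answer: WP = (2*t = 13 ∨ r ≥ t + 1) ↔ (3*t ≤ 16 → 6*t = 5)


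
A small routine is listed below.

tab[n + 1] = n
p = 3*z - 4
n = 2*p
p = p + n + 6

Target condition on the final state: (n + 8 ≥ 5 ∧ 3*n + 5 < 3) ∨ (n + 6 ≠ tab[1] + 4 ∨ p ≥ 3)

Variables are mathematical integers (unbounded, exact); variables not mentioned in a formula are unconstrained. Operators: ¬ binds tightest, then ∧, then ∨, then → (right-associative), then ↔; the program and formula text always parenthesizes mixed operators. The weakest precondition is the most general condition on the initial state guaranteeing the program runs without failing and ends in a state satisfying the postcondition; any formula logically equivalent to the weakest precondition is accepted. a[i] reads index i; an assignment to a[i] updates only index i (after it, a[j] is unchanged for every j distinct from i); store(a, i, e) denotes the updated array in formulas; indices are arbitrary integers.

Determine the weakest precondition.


Working backward. After the program, the postcondition (n + 8 ≥ 5 ∧ 3*n + 5 < 3) ∨ (n + 6 ≠ tab[1] + 4 ∨ p ≥ 3) must hold; in canonical form it is (n ≥ -3 ∧ 3*n < -2) ∨ n ≠ tab[1] - 2 ∨ p ≥ 3.
Before p := p + n + 6: (n ≥ -3 ∧ 3*n < -2) ∨ n ≠ tab[1] - 2 ∨ n + p ≥ -3
Before n := 2*p: (2*p ≥ -3 ∧ 6*p < -2) ∨ 2*p ≠ tab[1] - 2 ∨ 3*p ≥ -3
Before p := 3*z - 4: (6*z ≥ 5 ∧ 18*z < 22) ∨ 6*z ≠ tab[1] + 6 ∨ 9*z ≥ 9
Before tab[n + 1] := n: (6*z ≥ 5 ∧ 18*z < 22) ∨ 6*z ≠ store(tab, n + 1, n)[1] + 6 ∨ 9*z ≥ 9
Answer: WP = (6*z ≥ 5 ∧ 18*z < 22) ∨ 6*z ≠ store(tab, n + 1, n)[1] + 6 ∨ 9*z ≥ 9


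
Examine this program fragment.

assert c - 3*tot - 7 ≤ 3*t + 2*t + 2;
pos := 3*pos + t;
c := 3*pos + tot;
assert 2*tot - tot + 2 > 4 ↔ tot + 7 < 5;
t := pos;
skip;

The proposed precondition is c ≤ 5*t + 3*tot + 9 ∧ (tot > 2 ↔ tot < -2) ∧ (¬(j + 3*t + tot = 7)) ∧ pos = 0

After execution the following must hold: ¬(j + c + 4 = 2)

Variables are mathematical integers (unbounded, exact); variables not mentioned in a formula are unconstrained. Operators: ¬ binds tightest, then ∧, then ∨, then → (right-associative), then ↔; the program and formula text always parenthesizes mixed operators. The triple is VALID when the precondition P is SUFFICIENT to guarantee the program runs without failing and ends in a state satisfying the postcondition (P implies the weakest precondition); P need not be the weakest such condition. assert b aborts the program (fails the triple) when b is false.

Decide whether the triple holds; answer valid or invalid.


Working backward. After the program, the postcondition ¬(j + c + 4 = 2) must hold; in canonical form it is ¬(c + j = -2).
Before skip: ¬(c + j = -2)
Before t := pos: ¬(c + j = -2)
Before assert 2*tot - tot + 2 > 4 ↔ tot + 7 < 5: (tot > 2 ↔ tot < -2) ∧ (¬(c + j = -2))
Before c := 3*pos + tot: (tot > 2 ↔ tot < -2) ∧ (¬(j + 3*pos + tot = -2))
Before pos := 3*pos + t: (tot > 2 ↔ tot < -2) ∧ (¬(j + 9*pos + 3*t + tot = -2))
Before assert c - 3*tot - 7 ≤ 3*t + 2*t + 2: c ≤ 5*t + 3*tot + 9 ∧ (tot > 2 ↔ tot < -2) ∧ (¬(j + 9*pos + 3*t + tot = -2))
The weakest precondition is c ≤ 5*t + 3*tot + 9 ∧ (tot > 2 ↔ tot < -2) ∧ (¬(j + 9*pos + 3*t + tot = -2)).
Check whether c ≤ 5*t + 3*tot + 9 ∧ (tot > 2 ↔ tot < -2) ∧ (¬(j + 3*t + tot = 7)) ∧ pos = 0 implies it.
Countermodel: at the initial state c = 9, j = -2, pos = 0, t = 0, tot = 0, the precondition holds but the weakest precondition fails.
Answer: invalid


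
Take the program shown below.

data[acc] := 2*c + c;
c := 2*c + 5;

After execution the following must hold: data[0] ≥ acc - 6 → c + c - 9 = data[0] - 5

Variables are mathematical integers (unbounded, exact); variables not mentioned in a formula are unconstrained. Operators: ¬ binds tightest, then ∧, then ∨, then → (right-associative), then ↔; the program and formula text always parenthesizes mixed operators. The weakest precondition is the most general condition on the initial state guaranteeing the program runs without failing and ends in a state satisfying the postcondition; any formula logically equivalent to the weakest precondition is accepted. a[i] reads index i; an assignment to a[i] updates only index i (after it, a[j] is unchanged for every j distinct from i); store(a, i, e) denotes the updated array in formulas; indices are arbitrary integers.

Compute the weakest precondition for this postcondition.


Working backward. After the program, the postcondition data[0] ≥ acc - 6 → c + c - 9 = data[0] - 5 must hold; in canonical form it is data[0] ≥ acc - 6 → 2*c = data[0] + 4.
Before c := 2*c + 5: data[0] ≥ acc - 6 → 4*c = data[0] - 6
Before data[acc] := 2*c + c: store(data, acc, 3*c)[0] ≥ acc - 6 → 4*c = store(data, acc, 3*c)[0] - 6
Answer: WP = store(data, acc, 3*c)[0] ≥ acc - 6 → 4*c = store(data, acc, 3*c)[0] - 6


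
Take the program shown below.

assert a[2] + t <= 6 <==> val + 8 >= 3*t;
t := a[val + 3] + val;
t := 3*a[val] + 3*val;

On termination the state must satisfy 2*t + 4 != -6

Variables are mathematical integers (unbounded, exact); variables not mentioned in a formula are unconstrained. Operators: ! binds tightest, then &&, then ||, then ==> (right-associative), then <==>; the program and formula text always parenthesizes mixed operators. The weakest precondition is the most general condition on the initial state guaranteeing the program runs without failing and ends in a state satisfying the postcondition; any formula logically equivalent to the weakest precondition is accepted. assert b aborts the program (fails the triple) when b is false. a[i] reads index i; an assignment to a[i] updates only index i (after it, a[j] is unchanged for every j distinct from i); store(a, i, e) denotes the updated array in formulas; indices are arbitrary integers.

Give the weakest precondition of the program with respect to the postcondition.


Working backward. After the program, the postcondition 2*t + 4 != -6 must hold; in canonical form it is 2*t != -10.
Before t := 3*a[val] + 3*val: 6*a[val] + 6*val != -10
Before t := a[val + 3] + val: 6*a[val] + 6*val != -10
Before assert a[2] + t <= 6 <==> val + 8 >= 3*t: (a[2] + t <= 6 <==> val >= 3*t - 8) && 6*a[val] + 6*val != -10
Answer: WP = (a[2] + t <= 6 <==> val >= 3*t - 8) && 6*a[val] + 6*val != -10


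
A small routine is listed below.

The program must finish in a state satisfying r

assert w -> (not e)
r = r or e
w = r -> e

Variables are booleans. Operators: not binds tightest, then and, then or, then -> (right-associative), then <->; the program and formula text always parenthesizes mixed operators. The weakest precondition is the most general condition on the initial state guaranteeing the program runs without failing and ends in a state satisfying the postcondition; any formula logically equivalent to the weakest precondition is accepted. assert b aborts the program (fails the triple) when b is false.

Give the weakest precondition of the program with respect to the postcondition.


Working backward. After the program, r must hold.
Before w := r -> e: r
Before r := r or e: r or e
Before assert w -> (not e): (w -> (not e)) and (r or e)
Answer: WP = (w -> (not e)) and (r or e)
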